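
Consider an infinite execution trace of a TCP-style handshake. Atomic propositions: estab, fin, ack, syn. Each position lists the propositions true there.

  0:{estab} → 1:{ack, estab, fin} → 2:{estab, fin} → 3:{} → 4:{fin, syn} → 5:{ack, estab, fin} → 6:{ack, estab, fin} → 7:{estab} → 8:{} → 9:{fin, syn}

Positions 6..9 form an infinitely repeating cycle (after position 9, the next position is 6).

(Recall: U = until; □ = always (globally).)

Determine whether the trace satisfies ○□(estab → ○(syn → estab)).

Satisfied

The position after 0 is 1; □(estab → ○(syn → estab)) is true there.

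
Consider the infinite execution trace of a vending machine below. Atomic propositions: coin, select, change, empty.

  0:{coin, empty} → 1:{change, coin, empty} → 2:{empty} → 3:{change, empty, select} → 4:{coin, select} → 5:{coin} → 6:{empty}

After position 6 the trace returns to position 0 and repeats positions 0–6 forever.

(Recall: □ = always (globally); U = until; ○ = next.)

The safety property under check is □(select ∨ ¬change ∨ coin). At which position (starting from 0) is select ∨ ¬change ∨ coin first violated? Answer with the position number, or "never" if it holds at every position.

select ∨ ¬change ∨ coin holds at every position 0..6, and those are all the positions the trace ever visits, so the invariant □(select ∨ ¬change ∨ coin) is never violated.

never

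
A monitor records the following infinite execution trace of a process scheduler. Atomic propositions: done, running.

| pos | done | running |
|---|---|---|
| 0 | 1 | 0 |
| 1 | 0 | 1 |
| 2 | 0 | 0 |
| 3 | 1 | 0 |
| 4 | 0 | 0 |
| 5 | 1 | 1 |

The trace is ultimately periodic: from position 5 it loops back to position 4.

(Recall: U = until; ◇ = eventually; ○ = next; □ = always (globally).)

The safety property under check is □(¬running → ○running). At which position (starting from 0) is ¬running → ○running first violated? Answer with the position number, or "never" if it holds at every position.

2

Check ¬running → ○running at each position in order: 0 ✓, 1 ✓.
At position 2 the labels are {} and the next position 3 has {done}, so ¬running → ○running is false there. This is the first violation.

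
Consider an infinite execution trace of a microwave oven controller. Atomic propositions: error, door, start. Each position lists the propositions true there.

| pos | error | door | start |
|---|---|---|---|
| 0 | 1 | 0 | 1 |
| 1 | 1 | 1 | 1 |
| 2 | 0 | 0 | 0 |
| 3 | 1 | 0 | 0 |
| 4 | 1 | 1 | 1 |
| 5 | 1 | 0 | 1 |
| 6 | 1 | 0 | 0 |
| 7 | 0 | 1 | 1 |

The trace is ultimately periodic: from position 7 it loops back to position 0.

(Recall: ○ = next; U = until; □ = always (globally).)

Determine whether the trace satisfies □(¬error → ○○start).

¬error → ○○start holds at every position 0..7, and those are all positions ever visited, so □(¬error → ○○start) holds.
Positions where ¬error holds: 2, 7.
Check ○○start at each: 2→ok, 7→ok.

Holds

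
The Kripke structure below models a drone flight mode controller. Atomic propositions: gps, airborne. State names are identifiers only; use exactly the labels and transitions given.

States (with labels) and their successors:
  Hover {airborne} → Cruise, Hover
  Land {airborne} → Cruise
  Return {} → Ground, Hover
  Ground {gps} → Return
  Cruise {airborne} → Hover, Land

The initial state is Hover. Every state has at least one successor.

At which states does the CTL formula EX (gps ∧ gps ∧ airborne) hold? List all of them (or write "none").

States satisfying gps ∧ gps ∧ airborne: ∅.
States satisfying EX (gps ∧ gps ∧ airborne): ∅.

none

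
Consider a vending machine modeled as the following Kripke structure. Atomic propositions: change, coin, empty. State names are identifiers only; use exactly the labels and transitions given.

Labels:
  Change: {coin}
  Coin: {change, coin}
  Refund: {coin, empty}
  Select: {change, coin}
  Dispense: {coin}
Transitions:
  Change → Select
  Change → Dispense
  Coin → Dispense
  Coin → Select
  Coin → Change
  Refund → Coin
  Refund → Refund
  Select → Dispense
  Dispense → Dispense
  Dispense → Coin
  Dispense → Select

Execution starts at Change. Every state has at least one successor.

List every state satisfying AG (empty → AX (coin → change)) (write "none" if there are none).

States satisfying empty → AX (coin → change): {Change, Coin, Select, Dispense}.
States satisfying AG (empty → AX (coin → change)): {Change, Coin, Select, Dispense}.

{Change, Coin, Select, Dispense}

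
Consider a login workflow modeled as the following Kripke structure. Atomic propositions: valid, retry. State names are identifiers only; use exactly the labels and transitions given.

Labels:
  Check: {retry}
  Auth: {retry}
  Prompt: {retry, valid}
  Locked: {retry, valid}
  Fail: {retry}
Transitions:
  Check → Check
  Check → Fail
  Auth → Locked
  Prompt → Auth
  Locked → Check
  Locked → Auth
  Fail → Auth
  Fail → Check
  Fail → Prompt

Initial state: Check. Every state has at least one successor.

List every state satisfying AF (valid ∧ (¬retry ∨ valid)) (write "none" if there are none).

{Auth, Prompt, Locked}

States satisfying valid ∧ (¬retry ∨ valid): {Prompt, Locked}.
States satisfying AF (valid ∧ (¬retry ∨ valid)): {Auth, Prompt, Locked}.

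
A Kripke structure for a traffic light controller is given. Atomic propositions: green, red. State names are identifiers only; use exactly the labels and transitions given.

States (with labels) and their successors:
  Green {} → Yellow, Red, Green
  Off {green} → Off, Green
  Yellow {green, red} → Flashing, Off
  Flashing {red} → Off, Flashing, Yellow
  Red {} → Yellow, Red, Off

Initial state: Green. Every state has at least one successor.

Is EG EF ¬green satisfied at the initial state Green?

States satisfying EF ¬green: {Green, Off, Yellow, Flashing, Red}.
States satisfying EG EF ¬green: {Green, Off, Yellow, Flashing, Red}.
Green ∈ Sat(EG EF ¬green).

Satisfied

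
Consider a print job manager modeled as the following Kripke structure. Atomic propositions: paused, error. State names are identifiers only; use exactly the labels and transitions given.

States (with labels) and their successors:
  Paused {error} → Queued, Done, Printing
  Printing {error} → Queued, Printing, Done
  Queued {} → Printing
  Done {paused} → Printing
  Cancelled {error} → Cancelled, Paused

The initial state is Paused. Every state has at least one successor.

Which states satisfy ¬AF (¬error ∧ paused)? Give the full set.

{Paused, Printing, Queued, Cancelled}

States satisfying ¬error ∧ paused: {Done}.
States satisfying AF (¬error ∧ paused): {Done}.
States satisfying ¬AF (¬error ∧ paused): {Paused, Printing, Queued, Cancelled}.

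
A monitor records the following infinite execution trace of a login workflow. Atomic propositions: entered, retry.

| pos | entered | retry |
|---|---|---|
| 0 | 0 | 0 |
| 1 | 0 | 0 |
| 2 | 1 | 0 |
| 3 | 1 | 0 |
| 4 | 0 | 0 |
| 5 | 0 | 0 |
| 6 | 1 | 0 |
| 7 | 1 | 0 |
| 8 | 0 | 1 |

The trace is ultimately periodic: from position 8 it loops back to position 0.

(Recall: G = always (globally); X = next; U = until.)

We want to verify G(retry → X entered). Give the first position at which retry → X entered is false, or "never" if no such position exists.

8

Check retry → X entered at each position in order: 0 ✓, 1 ✓, 2 ✓, 3 ✓, 4 ✓, 5 ✓, 6 ✓, 7 ✓.
At position 8 the labels are {retry} and the next position 0 has {}, so retry → X entered is false there. This is the first violation.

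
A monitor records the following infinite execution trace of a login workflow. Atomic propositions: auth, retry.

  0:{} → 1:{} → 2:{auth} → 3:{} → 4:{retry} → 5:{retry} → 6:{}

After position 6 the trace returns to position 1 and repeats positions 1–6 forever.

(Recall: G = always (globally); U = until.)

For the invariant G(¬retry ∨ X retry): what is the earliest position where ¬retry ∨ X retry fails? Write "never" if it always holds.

Check ¬retry ∨ X retry at each position in order: 0 ✓, 1 ✓, 2 ✓, 3 ✓, 4 ✓.
At position 5 the labels are {retry} and the next position 6 has {}, so ¬retry ∨ X retry is false there. This is the first violation.

5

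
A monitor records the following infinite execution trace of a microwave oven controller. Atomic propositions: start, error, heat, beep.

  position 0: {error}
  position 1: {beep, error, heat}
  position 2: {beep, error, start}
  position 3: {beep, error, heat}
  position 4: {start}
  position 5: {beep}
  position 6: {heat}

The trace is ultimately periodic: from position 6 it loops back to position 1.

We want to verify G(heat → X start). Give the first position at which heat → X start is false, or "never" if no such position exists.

6

Check heat → X start at each position in order: 0 ✓, 1 ✓, 2 ✓, 3 ✓, 4 ✓, 5 ✓.
At position 6 the labels are {heat} and the next position 1 has {beep, error, heat}, so heat → X start is false there. This is the first violation.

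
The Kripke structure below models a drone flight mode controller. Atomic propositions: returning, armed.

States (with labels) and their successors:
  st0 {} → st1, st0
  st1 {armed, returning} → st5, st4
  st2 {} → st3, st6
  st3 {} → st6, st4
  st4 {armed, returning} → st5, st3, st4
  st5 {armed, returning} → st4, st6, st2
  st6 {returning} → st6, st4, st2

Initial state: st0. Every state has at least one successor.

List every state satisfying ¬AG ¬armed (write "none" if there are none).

States satisfying ¬armed: {st0, st2, st3, st6}.
States satisfying AG ¬armed: ∅.
States satisfying ¬AG ¬armed: {st0, st1, st2, st3, st4, st5, st6}.

{st0, st1, st2, st3, st4, st5, st6}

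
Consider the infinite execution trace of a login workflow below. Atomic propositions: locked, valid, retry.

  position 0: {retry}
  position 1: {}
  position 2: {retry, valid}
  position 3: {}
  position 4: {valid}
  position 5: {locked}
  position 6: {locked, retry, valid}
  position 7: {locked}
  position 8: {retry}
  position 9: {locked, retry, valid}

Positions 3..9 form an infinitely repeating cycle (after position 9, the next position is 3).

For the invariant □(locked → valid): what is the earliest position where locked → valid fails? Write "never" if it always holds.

Check locked → valid at each position in order: 0 ✓, 1 ✓, 2 ✓, 3 ✓, 4 ✓.
At position 5 the labels are {locked}, so locked → valid is false there. This is the first violation.

5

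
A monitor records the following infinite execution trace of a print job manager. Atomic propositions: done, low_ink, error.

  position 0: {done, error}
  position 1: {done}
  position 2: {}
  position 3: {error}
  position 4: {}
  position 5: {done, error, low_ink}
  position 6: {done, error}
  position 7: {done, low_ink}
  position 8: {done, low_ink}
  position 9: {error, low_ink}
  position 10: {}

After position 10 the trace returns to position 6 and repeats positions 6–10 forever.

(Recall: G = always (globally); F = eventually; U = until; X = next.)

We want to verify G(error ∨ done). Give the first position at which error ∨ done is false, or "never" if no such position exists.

Check error ∨ done at each position in order: 0 ✓, 1 ✓.
At position 2 the labels are {}, so error ∨ done is false there. This is the first violation.

2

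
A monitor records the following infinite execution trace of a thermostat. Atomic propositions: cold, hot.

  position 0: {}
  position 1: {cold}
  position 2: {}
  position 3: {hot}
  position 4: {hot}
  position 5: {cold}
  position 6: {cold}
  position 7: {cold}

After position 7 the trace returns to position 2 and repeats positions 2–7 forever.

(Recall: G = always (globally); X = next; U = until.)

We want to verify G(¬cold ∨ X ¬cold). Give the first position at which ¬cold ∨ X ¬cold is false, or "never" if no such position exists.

Check ¬cold ∨ X ¬cold at each position in order: 0 ✓, 1 ✓, 2 ✓, 3 ✓, 4 ✓.
At position 5 the labels are {cold} and the next position 6 has {cold}, so ¬cold ∨ X ¬cold is false there. This is the first violation.

5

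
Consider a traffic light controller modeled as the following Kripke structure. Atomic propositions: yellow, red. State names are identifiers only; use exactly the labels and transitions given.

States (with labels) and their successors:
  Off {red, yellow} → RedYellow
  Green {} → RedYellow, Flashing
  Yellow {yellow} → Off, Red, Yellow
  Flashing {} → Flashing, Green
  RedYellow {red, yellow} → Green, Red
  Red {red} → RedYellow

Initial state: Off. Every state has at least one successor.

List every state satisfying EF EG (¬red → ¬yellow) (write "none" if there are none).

States satisfying EG (¬red → ¬yellow): {Off, Green, Flashing, RedYellow, Red}.
States satisfying EF EG (¬red → ¬yellow): {Off, Green, Yellow, Flashing, RedYellow, Red}.

{Off, Green, Yellow, Flashing, RedYellow, Red}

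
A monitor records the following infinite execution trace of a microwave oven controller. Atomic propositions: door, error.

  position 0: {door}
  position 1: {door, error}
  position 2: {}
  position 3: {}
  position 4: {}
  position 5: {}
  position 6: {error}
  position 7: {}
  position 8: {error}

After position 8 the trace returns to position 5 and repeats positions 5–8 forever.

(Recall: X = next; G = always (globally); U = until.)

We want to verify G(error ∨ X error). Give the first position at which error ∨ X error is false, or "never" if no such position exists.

Check error ∨ X error at each position in order: 0 ✓, 1 ✓.
At position 2 the labels are {} and the next position 3 has {}, so error ∨ X error is false there. This is the first violation.

2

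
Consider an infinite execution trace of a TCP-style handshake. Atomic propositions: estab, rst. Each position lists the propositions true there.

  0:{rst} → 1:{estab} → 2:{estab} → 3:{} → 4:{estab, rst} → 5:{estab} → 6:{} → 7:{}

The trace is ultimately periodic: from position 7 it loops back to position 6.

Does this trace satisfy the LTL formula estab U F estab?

Walking from position 0: F estab first holds at position 0, and estab holds at every earlier position along the way, so estab U F estab holds.

Yes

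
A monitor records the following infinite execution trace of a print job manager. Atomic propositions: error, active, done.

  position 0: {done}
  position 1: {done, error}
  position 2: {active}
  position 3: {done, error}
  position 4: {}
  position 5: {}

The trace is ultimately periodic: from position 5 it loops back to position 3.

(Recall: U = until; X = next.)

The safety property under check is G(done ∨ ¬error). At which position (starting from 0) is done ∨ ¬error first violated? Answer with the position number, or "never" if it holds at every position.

never

done ∨ ¬error holds at every position 0..5, and those are all the positions the trace ever visits, so the invariant G(done ∨ ¬error) is never violated.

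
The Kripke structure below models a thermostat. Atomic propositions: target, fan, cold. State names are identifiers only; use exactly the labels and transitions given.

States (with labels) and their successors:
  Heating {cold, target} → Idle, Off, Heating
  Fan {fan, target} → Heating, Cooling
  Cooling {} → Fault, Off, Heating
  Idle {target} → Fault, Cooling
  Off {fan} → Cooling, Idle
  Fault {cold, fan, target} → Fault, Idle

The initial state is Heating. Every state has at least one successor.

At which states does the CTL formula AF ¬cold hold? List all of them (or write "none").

{Fan, Cooling, Idle, Off}

States satisfying ¬cold: {Fan, Cooling, Idle, Off}.
States satisfying AF ¬cold: {Fan, Cooling, Idle, Off}.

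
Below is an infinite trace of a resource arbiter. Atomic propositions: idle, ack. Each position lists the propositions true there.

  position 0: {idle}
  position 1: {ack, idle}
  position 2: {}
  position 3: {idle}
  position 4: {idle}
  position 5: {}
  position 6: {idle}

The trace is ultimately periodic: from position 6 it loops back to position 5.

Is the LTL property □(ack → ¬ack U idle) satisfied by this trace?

Yes

ack → ¬ack U idle holds at every position 0..6, and those are all positions ever visited, so □(ack → ¬ack U idle) holds.
Positions where ack holds: 1.
Check ¬ack U idle at each: 1→ok.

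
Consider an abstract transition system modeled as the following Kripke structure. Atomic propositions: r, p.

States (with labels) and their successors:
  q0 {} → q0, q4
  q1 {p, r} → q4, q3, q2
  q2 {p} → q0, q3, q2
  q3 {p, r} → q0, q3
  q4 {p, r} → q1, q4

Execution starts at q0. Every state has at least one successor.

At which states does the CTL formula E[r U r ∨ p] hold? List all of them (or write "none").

States satisfying r: {q1, q3, q4}.
States satisfying r ∨ p: {q1, q2, q3, q4}.
States satisfying E[r U r ∨ p]: {q1, q2, q3, q4}.

{q1, q2, q3, q4}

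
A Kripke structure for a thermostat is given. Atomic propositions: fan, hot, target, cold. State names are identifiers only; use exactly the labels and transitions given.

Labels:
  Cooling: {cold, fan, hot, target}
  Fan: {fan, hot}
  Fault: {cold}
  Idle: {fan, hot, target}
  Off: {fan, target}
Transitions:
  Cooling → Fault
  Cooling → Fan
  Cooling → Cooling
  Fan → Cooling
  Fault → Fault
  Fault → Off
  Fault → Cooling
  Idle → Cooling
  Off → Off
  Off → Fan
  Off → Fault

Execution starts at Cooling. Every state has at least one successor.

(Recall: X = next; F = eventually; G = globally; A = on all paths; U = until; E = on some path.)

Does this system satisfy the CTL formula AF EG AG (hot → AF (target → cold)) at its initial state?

States satisfying EG AG (hot → AF (target → cold)): {Cooling, Fan, Fault, Idle, Off}.
States satisfying AF EG AG (hot → AF (target → cold)): {Cooling, Fan, Fault, Idle, Off}.
Cooling ∈ Sat(AF EG AG (hot → AF (target → cold))).

Satisfied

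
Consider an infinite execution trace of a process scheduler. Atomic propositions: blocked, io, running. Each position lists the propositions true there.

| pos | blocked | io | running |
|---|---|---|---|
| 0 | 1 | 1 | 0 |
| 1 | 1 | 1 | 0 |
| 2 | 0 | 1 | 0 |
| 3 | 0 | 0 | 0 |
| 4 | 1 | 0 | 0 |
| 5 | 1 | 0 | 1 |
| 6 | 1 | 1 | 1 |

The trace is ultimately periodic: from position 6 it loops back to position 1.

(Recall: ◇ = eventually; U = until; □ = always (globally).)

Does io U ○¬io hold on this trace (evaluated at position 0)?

Holds

Walking from position 0: ○¬io first holds at position 2, and io holds at every earlier position along the way, so io U ○¬io holds.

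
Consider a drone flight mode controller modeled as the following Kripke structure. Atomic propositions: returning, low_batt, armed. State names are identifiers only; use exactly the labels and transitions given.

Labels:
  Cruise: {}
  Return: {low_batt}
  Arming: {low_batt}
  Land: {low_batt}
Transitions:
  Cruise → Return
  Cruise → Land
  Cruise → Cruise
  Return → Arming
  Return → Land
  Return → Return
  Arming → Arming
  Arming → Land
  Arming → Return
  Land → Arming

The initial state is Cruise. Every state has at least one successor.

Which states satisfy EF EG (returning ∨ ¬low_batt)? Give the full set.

States satisfying EG (returning ∨ ¬low_batt): {Cruise}.
States satisfying EF EG (returning ∨ ¬low_batt): {Cruise}.

{Cruise}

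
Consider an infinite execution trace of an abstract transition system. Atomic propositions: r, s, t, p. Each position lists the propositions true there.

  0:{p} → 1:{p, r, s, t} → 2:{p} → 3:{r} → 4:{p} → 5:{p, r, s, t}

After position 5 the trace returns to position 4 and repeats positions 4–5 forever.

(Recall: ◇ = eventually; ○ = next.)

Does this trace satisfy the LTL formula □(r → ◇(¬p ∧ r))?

Does not hold

r → ◇(¬p ∧ r) must hold at every position from 0 onward. It fails at position 5, so □(r → ◇(¬p ∧ r)) is false.
Positions where r holds: 1, 3, 5.
Check ◇(¬p ∧ r) at each: 1→ok, 3→ok, 5→fails.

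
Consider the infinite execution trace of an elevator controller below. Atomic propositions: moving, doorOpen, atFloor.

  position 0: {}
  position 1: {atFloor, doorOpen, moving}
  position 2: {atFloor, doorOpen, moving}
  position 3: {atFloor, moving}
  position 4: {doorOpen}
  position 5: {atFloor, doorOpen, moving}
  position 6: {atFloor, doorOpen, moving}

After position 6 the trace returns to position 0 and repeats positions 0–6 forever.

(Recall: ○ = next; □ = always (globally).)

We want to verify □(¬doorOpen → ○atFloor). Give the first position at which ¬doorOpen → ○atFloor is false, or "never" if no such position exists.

3

Check ¬doorOpen → ○atFloor at each position in order: 0 ✓, 1 ✓, 2 ✓.
At position 3 the labels are {atFloor, moving} and the next position 4 has {doorOpen}, so ¬doorOpen → ○atFloor is false there. This is the first violation.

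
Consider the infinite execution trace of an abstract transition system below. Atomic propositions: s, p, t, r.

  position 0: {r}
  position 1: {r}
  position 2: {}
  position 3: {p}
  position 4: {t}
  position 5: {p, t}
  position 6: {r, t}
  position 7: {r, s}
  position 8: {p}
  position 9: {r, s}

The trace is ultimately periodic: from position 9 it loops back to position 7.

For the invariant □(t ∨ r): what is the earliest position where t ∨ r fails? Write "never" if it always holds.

Check t ∨ r at each position in order: 0 ✓, 1 ✓.
At position 2 the labels are {}, so t ∨ r is false there. This is the first violation.

2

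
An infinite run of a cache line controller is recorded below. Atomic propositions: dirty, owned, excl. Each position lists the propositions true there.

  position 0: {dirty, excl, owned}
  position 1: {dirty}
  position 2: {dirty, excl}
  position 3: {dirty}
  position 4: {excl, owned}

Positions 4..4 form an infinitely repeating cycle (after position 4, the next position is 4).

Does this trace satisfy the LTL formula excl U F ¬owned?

Satisfied

Walking from position 0: F ¬owned first holds at position 0, and excl holds at every earlier position along the way, so excl U F ¬owned holds.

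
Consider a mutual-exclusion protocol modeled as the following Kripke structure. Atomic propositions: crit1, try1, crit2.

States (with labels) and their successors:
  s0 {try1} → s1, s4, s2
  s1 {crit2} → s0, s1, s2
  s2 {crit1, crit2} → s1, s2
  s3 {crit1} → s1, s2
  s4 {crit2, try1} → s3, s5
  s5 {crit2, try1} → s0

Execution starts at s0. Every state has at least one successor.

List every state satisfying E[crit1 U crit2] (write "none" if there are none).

States satisfying crit1: {s2, s3}.
States satisfying crit2: {s1, s2, s4, s5}.
States satisfying E[crit1 U crit2]: {s1, s2, s3, s4, s5}.

{s1, s2, s3, s4, s5}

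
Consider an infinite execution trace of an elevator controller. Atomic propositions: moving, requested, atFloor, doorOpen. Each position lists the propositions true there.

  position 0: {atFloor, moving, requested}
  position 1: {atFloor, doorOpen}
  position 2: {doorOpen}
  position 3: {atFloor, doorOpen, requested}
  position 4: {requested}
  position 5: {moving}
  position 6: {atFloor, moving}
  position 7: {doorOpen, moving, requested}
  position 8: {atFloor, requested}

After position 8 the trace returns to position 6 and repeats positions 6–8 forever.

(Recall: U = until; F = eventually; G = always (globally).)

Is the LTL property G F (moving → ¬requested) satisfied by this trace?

F (moving → ¬requested) holds at every position 0..8, and those are all positions ever visited, so G F (moving → ¬requested) holds.

Satisfied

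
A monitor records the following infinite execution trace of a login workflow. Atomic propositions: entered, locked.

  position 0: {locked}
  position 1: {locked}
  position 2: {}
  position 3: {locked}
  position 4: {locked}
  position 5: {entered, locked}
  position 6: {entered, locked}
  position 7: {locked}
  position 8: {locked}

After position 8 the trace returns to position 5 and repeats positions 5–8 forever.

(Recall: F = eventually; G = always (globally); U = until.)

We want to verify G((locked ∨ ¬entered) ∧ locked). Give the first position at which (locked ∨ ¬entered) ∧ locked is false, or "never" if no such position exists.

Check (locked ∨ ¬entered) ∧ locked at each position in order: 0 ✓, 1 ✓.
At position 2 the labels are {}, so (locked ∨ ¬entered) ∧ locked is false there. This is the first violation.

2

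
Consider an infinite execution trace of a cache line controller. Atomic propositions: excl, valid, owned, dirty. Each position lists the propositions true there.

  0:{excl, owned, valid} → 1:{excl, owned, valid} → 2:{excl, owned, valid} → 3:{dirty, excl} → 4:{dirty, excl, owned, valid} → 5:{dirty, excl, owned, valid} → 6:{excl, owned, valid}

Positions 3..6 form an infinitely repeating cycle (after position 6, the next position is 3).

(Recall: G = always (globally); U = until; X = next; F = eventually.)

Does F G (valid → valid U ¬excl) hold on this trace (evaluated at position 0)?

Does not hold

G (valid → valid U ¬excl) is false at every position 0..6, so it never becomes true and F G (valid → valid U ¬excl) fails.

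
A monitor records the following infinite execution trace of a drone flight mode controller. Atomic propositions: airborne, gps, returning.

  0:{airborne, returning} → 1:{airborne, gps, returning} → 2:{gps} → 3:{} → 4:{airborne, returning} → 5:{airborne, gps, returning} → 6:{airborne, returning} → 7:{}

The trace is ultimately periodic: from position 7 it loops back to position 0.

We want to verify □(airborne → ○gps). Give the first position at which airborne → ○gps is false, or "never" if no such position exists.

Check airborne → ○gps at each position in order: 0 ✓, 1 ✓, 2 ✓, 3 ✓, 4 ✓.
At position 5 the labels are {airborne, gps, returning} and the next position 6 has {airborne, returning}, so airborne → ○gps is false there. This is the first violation.

5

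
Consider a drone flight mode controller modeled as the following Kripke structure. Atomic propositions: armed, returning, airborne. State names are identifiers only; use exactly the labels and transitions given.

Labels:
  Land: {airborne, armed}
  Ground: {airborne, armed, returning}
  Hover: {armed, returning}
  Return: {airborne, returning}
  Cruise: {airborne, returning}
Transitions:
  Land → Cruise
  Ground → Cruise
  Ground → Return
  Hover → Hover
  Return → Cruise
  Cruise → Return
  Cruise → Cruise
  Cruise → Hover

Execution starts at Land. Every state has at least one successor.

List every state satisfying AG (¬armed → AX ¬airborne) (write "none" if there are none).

States satisfying ¬armed → AX ¬airborne: {Land, Ground, Hover}.
States satisfying AG (¬armed → AX ¬airborne): {Hover}.

{Hover}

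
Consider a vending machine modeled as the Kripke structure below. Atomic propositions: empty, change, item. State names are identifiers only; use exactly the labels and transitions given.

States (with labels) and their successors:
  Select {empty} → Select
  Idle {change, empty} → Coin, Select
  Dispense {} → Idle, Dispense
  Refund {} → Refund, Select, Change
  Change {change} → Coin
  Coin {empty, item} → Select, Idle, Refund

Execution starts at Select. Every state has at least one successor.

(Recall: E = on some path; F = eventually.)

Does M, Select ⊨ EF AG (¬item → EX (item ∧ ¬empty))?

Does not hold

States satisfying AG (¬item → EX (item ∧ ¬empty)): ∅.
States satisfying EF AG (¬item → EX (item ∧ ¬empty)): ∅.
No suitable path/successor from Select witnesses the formula.
Select ∉ Sat(EF AG (¬item → EX (item ∧ ¬empty))).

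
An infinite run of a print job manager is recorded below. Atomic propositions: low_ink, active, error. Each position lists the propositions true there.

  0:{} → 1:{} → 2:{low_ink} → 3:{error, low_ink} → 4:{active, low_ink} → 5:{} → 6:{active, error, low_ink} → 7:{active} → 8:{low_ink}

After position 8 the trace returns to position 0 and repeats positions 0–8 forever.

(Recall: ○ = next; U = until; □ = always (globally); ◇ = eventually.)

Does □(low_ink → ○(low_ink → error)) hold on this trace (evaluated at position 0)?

Violated

low_ink → ○(low_ink → error) must hold at every position from 0 onward. It fails at position 3, so □(low_ink → ○(low_ink → error)) is false.
Positions where low_ink holds: 2, 3, 4, 6, 8.
Check ○(low_ink → error) at each: 2→ok, 3→fails, 4→ok, 6→ok, 8→ok.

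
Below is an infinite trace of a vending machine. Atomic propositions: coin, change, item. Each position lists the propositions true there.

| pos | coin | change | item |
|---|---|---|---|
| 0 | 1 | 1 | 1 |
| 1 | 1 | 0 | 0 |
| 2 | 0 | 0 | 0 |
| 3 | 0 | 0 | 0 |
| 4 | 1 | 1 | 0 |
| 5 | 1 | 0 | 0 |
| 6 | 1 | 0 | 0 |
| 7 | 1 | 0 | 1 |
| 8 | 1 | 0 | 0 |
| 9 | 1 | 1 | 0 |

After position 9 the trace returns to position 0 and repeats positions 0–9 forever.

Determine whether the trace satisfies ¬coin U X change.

No

Walking from position 0: at position 0, X change has not yet held and ¬coin fails, so ¬coin U X change is false.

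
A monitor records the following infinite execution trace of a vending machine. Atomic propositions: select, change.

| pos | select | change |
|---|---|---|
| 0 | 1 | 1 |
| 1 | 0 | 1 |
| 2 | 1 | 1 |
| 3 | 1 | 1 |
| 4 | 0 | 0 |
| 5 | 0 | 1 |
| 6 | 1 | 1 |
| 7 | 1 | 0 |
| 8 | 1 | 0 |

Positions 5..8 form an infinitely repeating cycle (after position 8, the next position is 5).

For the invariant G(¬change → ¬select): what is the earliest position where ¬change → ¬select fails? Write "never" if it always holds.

7

Check ¬change → ¬select at each position in order: 0 ✓, 1 ✓, 2 ✓, 3 ✓, 4 ✓, 5 ✓, 6 ✓.
At position 7 the labels are {select}, so ¬change → ¬select is false there. This is the first violation.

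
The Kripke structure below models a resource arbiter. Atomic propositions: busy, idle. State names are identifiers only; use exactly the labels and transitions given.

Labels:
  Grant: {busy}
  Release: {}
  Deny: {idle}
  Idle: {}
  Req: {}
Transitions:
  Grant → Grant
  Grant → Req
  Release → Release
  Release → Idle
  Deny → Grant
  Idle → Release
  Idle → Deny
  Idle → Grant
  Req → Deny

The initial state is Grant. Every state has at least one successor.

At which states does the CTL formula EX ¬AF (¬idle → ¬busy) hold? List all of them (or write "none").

States satisfying ¬AF (¬idle → ¬busy): {Grant}.
States satisfying EX ¬AF (¬idle → ¬busy): {Grant, Deny, Idle}.

{Grant, Deny, Idle}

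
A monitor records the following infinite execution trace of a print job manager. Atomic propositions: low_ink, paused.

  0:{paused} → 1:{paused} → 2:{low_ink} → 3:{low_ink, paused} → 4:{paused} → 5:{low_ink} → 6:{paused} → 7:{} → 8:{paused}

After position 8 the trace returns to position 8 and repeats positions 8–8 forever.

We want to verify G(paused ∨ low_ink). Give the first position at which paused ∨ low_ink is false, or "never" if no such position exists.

Check paused ∨ low_ink at each position in order: 0 ✓, 1 ✓, 2 ✓, 3 ✓, 4 ✓, 5 ✓, 6 ✓.
At position 7 the labels are {}, so paused ∨ low_ink is false there. This is the first violation.

7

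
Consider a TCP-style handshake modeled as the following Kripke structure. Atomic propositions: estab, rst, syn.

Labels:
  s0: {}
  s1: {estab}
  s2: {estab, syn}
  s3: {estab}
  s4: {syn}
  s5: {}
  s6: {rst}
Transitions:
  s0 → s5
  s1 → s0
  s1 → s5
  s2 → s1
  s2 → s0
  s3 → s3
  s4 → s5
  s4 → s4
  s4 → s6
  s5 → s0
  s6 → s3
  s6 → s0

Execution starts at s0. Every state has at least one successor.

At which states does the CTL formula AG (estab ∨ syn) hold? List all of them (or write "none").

{s3}

States satisfying estab ∨ syn: {s1, s2, s3, s4}.
States satisfying AG (estab ∨ syn): {s3}.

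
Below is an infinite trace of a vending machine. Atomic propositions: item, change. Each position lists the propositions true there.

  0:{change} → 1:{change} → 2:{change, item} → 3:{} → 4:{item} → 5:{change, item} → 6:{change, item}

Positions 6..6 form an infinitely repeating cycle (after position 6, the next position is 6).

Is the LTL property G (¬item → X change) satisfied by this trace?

Violated

¬item → X change must hold at every position from 0 onward. It fails at position 3, so G (¬item → X change) is false.
Positions where ¬item holds: 0, 1, 3.
Check X change at each: 0→ok, 1→ok, 3→fails.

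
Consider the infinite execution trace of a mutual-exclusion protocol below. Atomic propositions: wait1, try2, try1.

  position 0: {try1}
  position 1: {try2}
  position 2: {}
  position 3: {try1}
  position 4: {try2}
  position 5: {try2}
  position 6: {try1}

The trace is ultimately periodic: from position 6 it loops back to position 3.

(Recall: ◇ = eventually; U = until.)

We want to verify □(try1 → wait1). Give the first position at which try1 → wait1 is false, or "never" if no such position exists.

0

At position 0 the labels are {try1}, so try1 → wait1 is false there. This is the first violation.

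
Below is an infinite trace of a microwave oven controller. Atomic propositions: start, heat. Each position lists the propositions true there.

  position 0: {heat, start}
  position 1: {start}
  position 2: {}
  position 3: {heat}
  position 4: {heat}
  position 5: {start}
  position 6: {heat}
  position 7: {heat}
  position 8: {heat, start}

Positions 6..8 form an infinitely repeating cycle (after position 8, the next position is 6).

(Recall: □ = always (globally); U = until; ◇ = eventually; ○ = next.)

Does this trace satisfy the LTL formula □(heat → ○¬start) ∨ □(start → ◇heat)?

heat → ○¬start must hold at every position from 0 onward. It fails at position 0, so □(heat → ○¬start) is false.
Positions where heat holds: 0, 3, 4, 6, 7, 8.
Check ○¬start at each: 0→fails, 3→ok, 4→fails, 6→ok, 7→fails, 8→ok.
start → ◇heat holds at every position 0..8, and those are all positions ever visited, so □(start → ◇heat) holds.
Positions where start holds: 0, 1, 5, 8.
Check ◇heat at each: 0→ok, 1→ok, 5→ok, 8→ok.
At position 0: □(heat → ○¬start) is false; □(start → ◇heat) is true; so □(heat → ○¬start) ∨ □(start → ◇heat) is true.

Satisfied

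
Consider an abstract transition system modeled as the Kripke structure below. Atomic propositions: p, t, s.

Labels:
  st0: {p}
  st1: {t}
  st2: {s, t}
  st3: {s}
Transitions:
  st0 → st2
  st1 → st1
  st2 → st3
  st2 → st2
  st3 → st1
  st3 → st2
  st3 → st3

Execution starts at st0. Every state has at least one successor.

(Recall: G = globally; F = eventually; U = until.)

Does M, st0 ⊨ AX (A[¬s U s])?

Yes

States satisfying A[¬s U s]: {st0, st2, st3}.
States satisfying AX (A[¬s U s]): {st0, st2}.
st0 ∈ Sat(AX (A[¬s U s])).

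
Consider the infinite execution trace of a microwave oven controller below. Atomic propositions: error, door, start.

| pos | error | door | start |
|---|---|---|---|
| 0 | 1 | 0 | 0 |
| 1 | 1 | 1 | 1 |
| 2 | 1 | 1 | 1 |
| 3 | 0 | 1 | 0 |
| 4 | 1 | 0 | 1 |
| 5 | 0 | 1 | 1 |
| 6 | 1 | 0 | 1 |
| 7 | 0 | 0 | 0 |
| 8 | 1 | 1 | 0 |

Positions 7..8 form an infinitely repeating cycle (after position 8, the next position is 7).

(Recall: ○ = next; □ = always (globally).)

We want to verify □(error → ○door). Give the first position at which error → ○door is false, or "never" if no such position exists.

Check error → ○door at each position in order: 0 ✓, 1 ✓, 2 ✓, 3 ✓, 4 ✓, 5 ✓.
At position 6 the labels are {error, start} and the next position 7 has {}, so error → ○door is false there. This is the first violation.

6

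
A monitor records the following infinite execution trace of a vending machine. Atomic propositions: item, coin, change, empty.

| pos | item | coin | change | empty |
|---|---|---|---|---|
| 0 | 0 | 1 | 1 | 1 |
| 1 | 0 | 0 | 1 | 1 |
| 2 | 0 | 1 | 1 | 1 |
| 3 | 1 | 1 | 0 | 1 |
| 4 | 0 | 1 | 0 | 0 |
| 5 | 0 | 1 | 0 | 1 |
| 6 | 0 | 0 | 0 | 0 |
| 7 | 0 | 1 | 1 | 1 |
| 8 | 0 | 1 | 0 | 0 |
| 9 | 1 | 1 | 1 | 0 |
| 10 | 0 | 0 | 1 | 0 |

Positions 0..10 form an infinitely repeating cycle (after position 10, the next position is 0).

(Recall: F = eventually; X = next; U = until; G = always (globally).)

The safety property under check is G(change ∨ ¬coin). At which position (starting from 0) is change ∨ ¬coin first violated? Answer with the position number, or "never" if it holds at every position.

Check change ∨ ¬coin at each position in order: 0 ✓, 1 ✓, 2 ✓.
At position 3 the labels are {coin, empty, item}, so change ∨ ¬coin is false there. This is the first violation.

3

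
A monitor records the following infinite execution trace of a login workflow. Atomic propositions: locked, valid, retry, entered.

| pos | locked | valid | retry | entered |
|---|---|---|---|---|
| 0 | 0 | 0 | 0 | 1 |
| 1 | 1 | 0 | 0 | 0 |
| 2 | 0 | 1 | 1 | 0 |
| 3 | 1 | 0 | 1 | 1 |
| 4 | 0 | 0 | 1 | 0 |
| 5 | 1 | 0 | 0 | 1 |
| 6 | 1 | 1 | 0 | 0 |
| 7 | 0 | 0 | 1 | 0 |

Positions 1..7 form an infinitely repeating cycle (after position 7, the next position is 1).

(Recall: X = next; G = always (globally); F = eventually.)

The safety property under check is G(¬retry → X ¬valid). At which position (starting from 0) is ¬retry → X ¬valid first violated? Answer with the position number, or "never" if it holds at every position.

1

Check ¬retry → X ¬valid at each position in order: 0 ✓.
At position 1 the labels are {locked} and the next position 2 has {retry, valid}, so ¬retry → X ¬valid is false there. This is the first violation.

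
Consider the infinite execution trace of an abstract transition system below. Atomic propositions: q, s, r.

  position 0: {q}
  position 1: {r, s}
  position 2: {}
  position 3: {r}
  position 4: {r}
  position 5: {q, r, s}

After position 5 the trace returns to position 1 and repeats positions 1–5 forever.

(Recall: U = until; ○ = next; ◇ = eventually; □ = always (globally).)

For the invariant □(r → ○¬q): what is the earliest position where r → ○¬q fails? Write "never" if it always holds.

4

Check r → ○¬q at each position in order: 0 ✓, 1 ✓, 2 ✓, 3 ✓.
At position 4 the labels are {r} and the next position 5 has {q, r, s}, so r → ○¬q is false there. This is the first violation.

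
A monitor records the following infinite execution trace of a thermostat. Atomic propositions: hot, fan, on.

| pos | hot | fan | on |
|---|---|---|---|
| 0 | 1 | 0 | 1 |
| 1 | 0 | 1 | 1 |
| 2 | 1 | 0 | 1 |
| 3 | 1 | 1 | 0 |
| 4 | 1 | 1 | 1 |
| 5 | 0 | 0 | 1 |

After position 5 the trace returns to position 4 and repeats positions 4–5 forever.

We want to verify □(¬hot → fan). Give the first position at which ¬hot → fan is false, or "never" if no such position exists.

Check ¬hot → fan at each position in order: 0 ✓, 1 ✓, 2 ✓, 3 ✓, 4 ✓.
At position 5 the labels are {on}, so ¬hot → fan is false there. This is the first violation.

5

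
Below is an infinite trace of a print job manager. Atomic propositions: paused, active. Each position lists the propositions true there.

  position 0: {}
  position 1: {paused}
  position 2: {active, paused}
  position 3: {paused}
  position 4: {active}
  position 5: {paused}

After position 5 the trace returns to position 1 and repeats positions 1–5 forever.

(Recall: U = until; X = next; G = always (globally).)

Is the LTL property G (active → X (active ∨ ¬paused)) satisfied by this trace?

active → X (active ∨ ¬paused) must hold at every position from 0 onward. It fails at position 2, so G (active → X (active ∨ ¬paused)) is false.
Positions where active holds: 2, 4.
Check X (active ∨ ¬paused) at each: 2→fails, 4→fails.

Does not hold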